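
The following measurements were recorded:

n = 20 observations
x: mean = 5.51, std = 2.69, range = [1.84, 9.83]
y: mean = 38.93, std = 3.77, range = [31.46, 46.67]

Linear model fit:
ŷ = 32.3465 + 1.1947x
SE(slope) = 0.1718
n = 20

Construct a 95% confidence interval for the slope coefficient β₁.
The 95% CI for β₁ is (0.8338, 1.5556)

Confidence interval for the slope:

The 95% CI for β₁ is: β̂₁ ± t*(α/2, n-2) × SE(β̂₁)

Step 1: Find critical t-value
- Confidence level = 0.95
- Degrees of freedom = n - 2 = 20 - 2 = 18
- t*(α/2, 18) = 2.1009

Step 2: Calculate margin of error
Margin = 2.1009 × 0.1718 = 0.3609

Step 3: Construct interval
CI = 1.1947 ± 0.3609
CI = (0.8338, 1.5556)

Interpretation: We are 95% confident that the true slope β₁ lies between 0.8338 and 1.5556.
Both endpoints are positive, so the data support a genuinely positive slope at this confidence level.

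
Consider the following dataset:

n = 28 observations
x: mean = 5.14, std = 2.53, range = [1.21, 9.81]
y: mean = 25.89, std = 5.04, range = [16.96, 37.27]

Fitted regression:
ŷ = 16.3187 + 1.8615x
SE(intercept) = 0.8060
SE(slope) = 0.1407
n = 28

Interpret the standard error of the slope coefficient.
SE(β̂₁) = 0.1407 is the estimated standard deviation of the slope estimate across repeated samples; relative to β̂₁ = 1.8615 that is 7.6%, a precise estimate.

SE(β̂₁) = s / √Sxx, where s is the residual standard deviation and Sxx = Σ(x − x̄)². It is the yardstick for how far β̂₁ = 1.8615 could plausibly be from the true slope.

Relative precision:
- SE / |β̂₁| = 0.1407 / 1.8615 = 7.6%
- Rule of thumb (under 20%: precise; 20% to under 50%: moderately precise; 50% or more: imprecise) → precise

Link to interval estimation: a confidence interval for β₁ is β̂₁ ± t* × 0.1407, so SE sets the half-width per unit of t*.

What drives SE(β̂₁): more residual scatter → larger SE.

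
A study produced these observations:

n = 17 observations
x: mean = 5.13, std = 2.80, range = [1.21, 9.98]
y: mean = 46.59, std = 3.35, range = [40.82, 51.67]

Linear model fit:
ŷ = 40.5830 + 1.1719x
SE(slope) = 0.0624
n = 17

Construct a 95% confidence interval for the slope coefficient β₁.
The 95% CI for β₁ is (1.0389, 1.3049)

Confidence interval for the slope:

The 95% CI for β₁ is: β̂₁ ± t*(α/2, n-2) × SE(β̂₁)

Step 1: Find critical t-value
- Confidence level = 0.95
- Degrees of freedom = n - 2 = 17 - 2 = 15
- t*(α/2, 15) = 2.1314

Step 2: Calculate margin of error
Margin = 2.1314 × 0.0624 = 0.1330

Step 3: Construct interval
CI = 1.1719 ± 0.1330
CI = (1.0389, 1.3049)

Interpretation: We are 95% confident that the true slope β₁ lies between 1.0389 and 1.3049.
Since 0 is outside the interval, a two-sided test at α = 0.05 would reject H₀: β₁ = 0.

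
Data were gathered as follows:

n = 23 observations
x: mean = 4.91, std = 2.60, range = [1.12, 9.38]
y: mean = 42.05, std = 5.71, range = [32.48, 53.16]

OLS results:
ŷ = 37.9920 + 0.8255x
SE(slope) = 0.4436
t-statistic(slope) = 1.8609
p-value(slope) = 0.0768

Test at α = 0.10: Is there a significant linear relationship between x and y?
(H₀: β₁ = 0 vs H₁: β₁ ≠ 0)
Since p-value = 0.0768 < α = 0.10, reject H₀ — the slope is significantly different from 0.

Hypothesis test for the slope coefficient:

H₀: β₁ = 0 (no linear relationship)
H₁: β₁ ≠ 0 (linear relationship exists)

Test statistic: t = β̂₁ / SE(β̂₁) = 0.8255 / 0.4436 = 1.8609

With df = 21, the two-sided p-value for |t| = 1.8609 is 0.0768.

Decision rule: reject H₀ if p-value < α.
p-value = 0.0768 < α = 0.10 → reject H₀.

At α = 0.10 the data do provide convincing evidence of a nonzero slope.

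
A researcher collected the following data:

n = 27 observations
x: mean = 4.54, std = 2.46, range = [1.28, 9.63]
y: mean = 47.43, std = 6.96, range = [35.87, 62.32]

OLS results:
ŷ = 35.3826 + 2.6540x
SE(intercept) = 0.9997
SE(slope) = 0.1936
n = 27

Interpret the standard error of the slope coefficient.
SE(slope) = 0.1936 measures the uncertainty in the estimated slope. The coefficient is estimated precisely (SE/|β̂₁| = 7.3%).

SE(β̂₁) = 0.1936 says: if we drew many samples of n = 27 from the same population and refit each time, the fitted slopes would scatter with a standard deviation of roughly 0.1936 around the true β₁.

Relative precision:
- SE / |β̂₁| = 0.1936 / 2.6540 = 7.3%
- Rule of thumb (under 20%: precise; 20% to under 50%: moderately precise; 50% or more: imprecise) → precise

Link to interval estimation: a confidence interval for β₁ is β̂₁ ± t* × 0.1936, so SE sets the half-width per unit of t*.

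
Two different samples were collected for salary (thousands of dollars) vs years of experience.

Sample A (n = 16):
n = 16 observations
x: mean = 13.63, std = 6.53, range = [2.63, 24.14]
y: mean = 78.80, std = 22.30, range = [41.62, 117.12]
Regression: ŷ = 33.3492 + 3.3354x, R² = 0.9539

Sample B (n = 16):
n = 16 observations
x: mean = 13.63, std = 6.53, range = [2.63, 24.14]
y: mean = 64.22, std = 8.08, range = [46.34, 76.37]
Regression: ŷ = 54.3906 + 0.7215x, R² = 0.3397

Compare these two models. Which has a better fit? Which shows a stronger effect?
Model A has the better fit (R² = 0.9539 vs 0.3397). Model A shows the stronger effect (|β₁| = 3.3354 vs 0.7215).

Model Comparison:

Goodness of fit (R²):
- Model A: R² = 0.9539 → 95.39% of variance in salary explained
- Model B: R² = 0.3397 → 33.97% of variance in salary explained
- 0.9539 > 0.3397 → Model A has the better fit

Strength of effect — compare |β₁|:
- Model A: β₁ = 3.3354 → predicted salary rises 3.3354 thousand dollars per additional year of experience
- Model B: β₁ = 0.7215 → predicted salary rises 0.7215 thousand dollars per additional year of experience
- |3.3354| > |0.7215| → Model A shows the stronger marginal effect

Note: A steeper slope doesn't make a better model if the scatter around the line is large.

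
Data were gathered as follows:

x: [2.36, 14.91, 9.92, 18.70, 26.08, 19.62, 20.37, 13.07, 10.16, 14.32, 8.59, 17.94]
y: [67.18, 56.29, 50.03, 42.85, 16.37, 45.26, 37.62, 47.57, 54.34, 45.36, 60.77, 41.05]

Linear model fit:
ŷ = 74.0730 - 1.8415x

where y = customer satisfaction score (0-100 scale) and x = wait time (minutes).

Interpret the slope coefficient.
For each additional minute of wait time, predicted satisfaction score decreases by approximately 1.8415 points.

The slope coefficient β₁ = -1.8415 represents the marginal effect of wait time on satisfaction score.

Interpretation:
- Wait time up by 1 minute → predicted satisfaction score decreases by 1.8415 points
- This is a linear approximation: the same per-unit change is assumed across the whole observed x range
- The slope describes association in these data, not necessarily a causal effect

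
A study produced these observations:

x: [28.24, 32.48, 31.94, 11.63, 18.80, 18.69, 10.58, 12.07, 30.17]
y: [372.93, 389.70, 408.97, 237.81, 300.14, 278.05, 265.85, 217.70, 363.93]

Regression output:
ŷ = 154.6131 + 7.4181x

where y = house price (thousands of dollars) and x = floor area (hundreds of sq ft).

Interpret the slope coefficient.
An increase of one hundred sq ft in floor area is associated with a 7.4181 thousand dollars increase in predicted house price.

The slope β₁ = 7.4181 gives the rate at which the fitted house price changes with floor area.

Interpretation:
- Floor area up by 1 hundred sq ft → predicted house price increases by 7.4181 thousand dollars
- The effect is assumed constant over the observed range of x (linearity)
- The sign (+) gives the direction; the magnitude 7.4181 gives the size of the effect per hundred sq ft

The intercept β₀ = 154.6131 is the predicted house price when floor area = 0; since the smallest observed x is 10.58, this is an extrapolation and mainly anchors the line.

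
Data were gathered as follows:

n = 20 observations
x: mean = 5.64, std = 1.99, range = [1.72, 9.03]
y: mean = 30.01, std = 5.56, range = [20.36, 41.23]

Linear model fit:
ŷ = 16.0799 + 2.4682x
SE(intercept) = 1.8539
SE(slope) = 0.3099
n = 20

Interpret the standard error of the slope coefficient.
SE(slope) = 0.3099 measures the uncertainty in the estimated slope. The coefficient is estimated precisely (SE/|β̂₁| = 12.6%).

SE(β̂₁) = 0.3099 says: if we drew many samples of n = 20 from the same population and refit each time, the fitted slopes would scatter with a standard deviation of roughly 0.3099 around the true β₁.

Relative precision:
- SE / |β̂₁| = 0.3099 / 2.4682 = 12.6%
- Rule of thumb (under 20%: precise; 20% to under 50%: moderately precise; 50% or more: imprecise) → precise

Rough 95% range (±2 SE): 2.4682 ± 0.6198 → (1.8484, 3.0880).

What drives SE(β̂₁): larger n (here n = 20) → smaller SE; more residual scatter → larger SE; wider spread of x values → smaller SE.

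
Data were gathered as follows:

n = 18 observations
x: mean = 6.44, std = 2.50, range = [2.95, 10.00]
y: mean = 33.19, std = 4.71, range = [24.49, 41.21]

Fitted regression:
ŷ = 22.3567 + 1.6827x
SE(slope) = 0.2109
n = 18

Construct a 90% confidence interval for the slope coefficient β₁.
The 90% CI for β₁ is (1.3145, 2.0509)

Confidence interval for the slope:

The 90% CI for β₁ is: β̂₁ ± t*(α/2, n-2) × SE(β̂₁)

Step 1: Find critical t-value
- Confidence level = 0.9
- Degrees of freedom = n - 2 = 18 - 2 = 16
- t*(α/2, 16) = 1.7459

Step 2: Calculate margin of error
Margin = 1.7459 × 0.2109 = 0.3682

Step 3: Construct interval
CI = 1.6827 ± 0.3682
CI = (1.3145, 2.0509)

Interpretation: We are 90% confident that the true slope β₁ lies between 1.3145 and 2.0509.
The interval does not include 0, suggesting a significant linear relationship.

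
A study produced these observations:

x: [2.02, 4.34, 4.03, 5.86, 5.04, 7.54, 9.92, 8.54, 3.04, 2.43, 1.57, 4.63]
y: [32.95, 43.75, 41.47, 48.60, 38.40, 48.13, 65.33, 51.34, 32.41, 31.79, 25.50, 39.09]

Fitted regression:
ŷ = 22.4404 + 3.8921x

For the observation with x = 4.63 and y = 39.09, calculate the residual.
Residual = -1.3708

The residual is the difference between the actual value and the predicted value:

Residual = y - ŷ

Step 1: Calculate predicted value
ŷ = 22.4404 + 3.8921 × 4.63
ŷ = 40.4608

Step 2: Calculate residual
Residual = 39.09 - 40.4608
Residual = -1.3708

Interpretation: the model overestimates the actual value by 1.3708 at this point (negative residual → observation lies below the fitted line).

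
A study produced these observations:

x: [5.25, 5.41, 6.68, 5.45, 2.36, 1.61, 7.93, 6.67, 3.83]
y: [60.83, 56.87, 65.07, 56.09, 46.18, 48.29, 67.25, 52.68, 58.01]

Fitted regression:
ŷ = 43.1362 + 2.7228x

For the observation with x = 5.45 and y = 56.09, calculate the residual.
Residual = -1.8855

The residual is the difference between the actual value and the predicted value:

Residual = y - ŷ

Step 1: Calculate predicted value
ŷ = 43.1362 + 2.7228 × 5.45
ŷ = 57.9755

Step 2: Calculate residual
Residual = 56.09 - 57.9755
Residual = -1.8855

Interpretation: the model overestimates the actual value by 1.8855 at this point (negative residual → observation lies below the fitted line).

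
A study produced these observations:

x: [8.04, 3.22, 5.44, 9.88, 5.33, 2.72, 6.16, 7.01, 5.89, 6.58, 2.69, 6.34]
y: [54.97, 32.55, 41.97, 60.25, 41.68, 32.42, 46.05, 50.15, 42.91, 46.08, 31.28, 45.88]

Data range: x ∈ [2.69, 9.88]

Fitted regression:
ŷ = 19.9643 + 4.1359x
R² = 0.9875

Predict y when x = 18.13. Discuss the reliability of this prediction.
The equation gives ŷ = 94.9482; however x = 18.13 is 8.25 units above the observed range, so this extrapolated value should not be trusted.

Prediction calculation:
ŷ = 19.9643 + 4.1359 × 18.13
ŷ = 94.9482

Reliability:
- Data range: x ∈ [2.69, 9.88]
- Prediction point: x = 18.13 is 8.25 units above the observed range → this is EXTRAPOLATION, not interpolation

Why that matters here:
- The standard error of prediction grows with (x − x̄)², and x = 18.13 is far from x̄ = 5.77
- Real relationships often flatten, saturate, or turn nonlinear at extremes
- R² describes fit only over the sampled x values; it says nothing about behaviour beyond them

The R² = 0.9875 only validates the fit within [2.69, 9.88]; treat ŷ = 94.9482 with caution.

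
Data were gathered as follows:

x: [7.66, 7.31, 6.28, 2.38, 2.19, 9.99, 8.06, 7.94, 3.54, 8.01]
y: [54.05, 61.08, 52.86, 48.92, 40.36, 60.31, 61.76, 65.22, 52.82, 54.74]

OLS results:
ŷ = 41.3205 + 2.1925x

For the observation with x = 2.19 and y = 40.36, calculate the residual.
Residual = -5.7621

The residual is the difference between the actual value and the predicted value:

Residual = y - ŷ

Step 1: Calculate predicted value
ŷ = 41.3205 + 2.1925 × 2.19
ŷ = 46.1221

Step 2: Calculate residual
Residual = 40.36 - 46.1221
Residual = -5.7621

Sign check: y < ŷ, so the point is below the line and the fit overestimates here.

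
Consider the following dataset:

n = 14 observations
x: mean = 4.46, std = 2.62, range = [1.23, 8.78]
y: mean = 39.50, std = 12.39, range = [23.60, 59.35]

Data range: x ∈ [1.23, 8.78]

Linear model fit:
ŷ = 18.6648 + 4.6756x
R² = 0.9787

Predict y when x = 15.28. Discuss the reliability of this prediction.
ŷ = 90.1080, but this is extrapolation (above the data range [1.23, 8.78]) and may be unreliable.

Prediction calculation:
ŷ = 18.6648 + 4.6756 × 15.28
ŷ = 90.1080

Reliability:
- Data range: x ∈ [1.23, 8.78]
- Prediction point: x = 15.28 is 6.50 units above the observed range → this is EXTRAPOLATION, not interpolation

Why that matters here:
- Real relationships often flatten, saturate, or turn nonlinear at extremes
- R² describes fit only over the sampled x values; it says nothing about behaviour beyond them
- The linear relationship may not hold outside the observed range

The R² = 0.9787 only validates the fit within [1.23, 8.78]; treat ŷ = 90.1080 with caution.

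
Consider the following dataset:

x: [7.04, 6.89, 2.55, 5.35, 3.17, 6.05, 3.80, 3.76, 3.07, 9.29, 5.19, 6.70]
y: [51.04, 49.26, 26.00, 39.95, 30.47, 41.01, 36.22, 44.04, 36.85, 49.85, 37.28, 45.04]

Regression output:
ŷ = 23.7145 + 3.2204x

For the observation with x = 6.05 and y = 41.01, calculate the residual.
Residual = -2.1879

The residual is the difference between the actual value and the predicted value:

Residual = y - ŷ

Step 1: Calculate predicted value
ŷ = 23.7145 + 3.2204 × 6.05
ŷ = 43.1979

Step 2: Calculate residual
Residual = 41.01 - 43.1979
Residual = -2.1879

Interpretation: the model overestimates the actual value by 2.1879 at this point (negative residual → observation lies below the fitted line).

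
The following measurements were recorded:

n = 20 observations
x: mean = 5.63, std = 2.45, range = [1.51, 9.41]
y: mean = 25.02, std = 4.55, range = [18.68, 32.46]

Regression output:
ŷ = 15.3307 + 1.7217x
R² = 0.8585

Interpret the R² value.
R² = 0.8585 means 85.85% of the variation in y is explained by the linear relationship with x. This indicates a strong fit.

The coefficient of determination R² is the fraction of the total variation in y that the fitted line accounts for.

Here R² = 0.8585:
- Explained: 85.85% of the variation in y
- Unexplained (residual): 100% − 85.85% = 14.15%
- Rule of thumb (below 0.3 weak; 0.3 to below 0.7 moderate; 0.7 and above strong) → strong

Equivalently, for simple linear regression R² = r², so |r| = √0.8585 ≈ 0.9266.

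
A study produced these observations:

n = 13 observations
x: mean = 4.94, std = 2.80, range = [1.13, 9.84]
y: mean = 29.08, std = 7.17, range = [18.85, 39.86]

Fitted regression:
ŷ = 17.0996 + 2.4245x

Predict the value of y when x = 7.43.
ŷ = 35.1136

To predict y for x = 7.43, substitute into the regression equation:

ŷ = 17.0996 + 2.4245 × 7.43
ŷ = 17.0996 + 18.0140
ŷ = 35.1136

This is a point prediction; actual observations scatter around it by roughly the residual standard deviation.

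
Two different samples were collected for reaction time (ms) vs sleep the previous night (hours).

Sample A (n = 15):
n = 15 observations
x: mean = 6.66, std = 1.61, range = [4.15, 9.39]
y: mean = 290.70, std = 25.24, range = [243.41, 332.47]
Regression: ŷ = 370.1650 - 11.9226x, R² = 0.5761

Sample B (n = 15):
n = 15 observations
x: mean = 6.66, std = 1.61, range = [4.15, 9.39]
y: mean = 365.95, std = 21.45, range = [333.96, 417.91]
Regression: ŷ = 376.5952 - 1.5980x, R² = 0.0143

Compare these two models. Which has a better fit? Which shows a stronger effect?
Model A has the better fit (R² = 0.5761 vs 0.0143). Model A shows the stronger effect (|β₁| = 11.9226 vs 1.5980).

Model Comparison:

Goodness of fit (R²):
- Model A: R² = 0.5761 → 57.61% of variance in reaction time explained
- Model B: R² = 0.0143 → 1.43% of variance in reaction time explained
- 0.5761 > 0.0143 → Model A has the better fit

Effect size (slope magnitude):
- Model A: β₁ = -11.9226 → predicted reaction time falls 11.9226 ms per additional hour of sleep
- Model B: β₁ = -1.5980 → predicted reaction time falls 1.5980 ms per additional hour of sleep
- |-11.9226| > |-1.5980| → Model A shows the stronger marginal effect

Notes:
- The two samples could reflect different populations, time periods, or measurement quality.
- R² measures how tightly points cluster around the line; β₁ measures how steep the line is — they answer different questions.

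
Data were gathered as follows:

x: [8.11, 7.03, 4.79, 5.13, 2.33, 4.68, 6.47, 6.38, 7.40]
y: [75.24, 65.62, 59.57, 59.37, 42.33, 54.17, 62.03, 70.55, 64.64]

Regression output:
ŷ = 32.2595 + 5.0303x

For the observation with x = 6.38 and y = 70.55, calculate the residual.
Residual = 6.1972

The residual is the difference between the actual value and the predicted value:

Residual = y - ŷ

Step 1: Calculate predicted value
ŷ = 32.2595 + 5.0303 × 6.38
ŷ = 64.3528

Step 2: Calculate residual
Residual = 70.55 - 64.3528
Residual = 6.1972

Sign check: y > ŷ, so the point is above the line and the fit underestimates here.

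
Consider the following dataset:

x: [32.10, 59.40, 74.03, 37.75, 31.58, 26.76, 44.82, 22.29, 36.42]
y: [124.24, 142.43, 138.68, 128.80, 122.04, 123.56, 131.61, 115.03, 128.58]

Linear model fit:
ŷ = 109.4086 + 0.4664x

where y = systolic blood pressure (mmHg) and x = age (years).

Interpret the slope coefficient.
For each additional year of age, predicted blood pressure increases by approximately 0.4664 mmHg.

β₁ = 0.4664 is the change in predicted blood pressure (mmHg) per additional year of age.

Interpretation:
- Age up by 1 year → predicted blood pressure increases by 0.4664 mmHg
- The effect is assumed constant over the observed range of x (linearity)
- The sign (+) gives the direction; the magnitude 0.4664 gives the size of the effect per year

(β₀ = 109.4086 is the fitted value at x = 0 and is not part of the slope interpretation.)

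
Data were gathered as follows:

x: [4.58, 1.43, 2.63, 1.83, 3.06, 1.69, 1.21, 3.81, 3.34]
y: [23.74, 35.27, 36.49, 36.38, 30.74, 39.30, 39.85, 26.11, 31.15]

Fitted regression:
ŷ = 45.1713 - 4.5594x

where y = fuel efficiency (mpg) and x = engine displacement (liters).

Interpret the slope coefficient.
On average, fuel efficiency is about 4.5594 mpg lower for every extra liter of engine displacement.

β₁ = -4.5594 is the change in predicted fuel efficiency (mpg) per additional liter of engine displacement.

Interpretation:
- Engine displacement up by 1 liter → predicted fuel efficiency decreases by 4.5594 mpg
- The effect is assumed constant over the observed range of x (linearity)
- The slope describes association in these data, not necessarily a causal effect

The intercept β₀ = 45.1713 is the predicted fuel efficiency when engine displacement = 0; since the smallest observed x is 1.21, this is an extrapolation and mainly anchors the line.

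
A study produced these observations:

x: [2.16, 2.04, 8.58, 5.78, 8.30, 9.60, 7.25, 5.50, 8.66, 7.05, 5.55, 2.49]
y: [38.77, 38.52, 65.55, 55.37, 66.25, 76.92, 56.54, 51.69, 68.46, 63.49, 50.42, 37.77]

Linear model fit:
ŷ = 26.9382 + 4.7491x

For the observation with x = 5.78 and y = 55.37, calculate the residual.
Residual = 0.9820

The residual is the difference between the actual value and the predicted value:

Residual = y - ŷ

Step 1: Calculate predicted value
ŷ = 26.9382 + 4.7491 × 5.78
ŷ = 54.3880

Step 2: Calculate residual
Residual = 55.37 - 54.3880
Residual = 0.9820

Interpretation: the model underestimates the actual value by 0.9820 at this point (positive residual → observation lies above the fitted line).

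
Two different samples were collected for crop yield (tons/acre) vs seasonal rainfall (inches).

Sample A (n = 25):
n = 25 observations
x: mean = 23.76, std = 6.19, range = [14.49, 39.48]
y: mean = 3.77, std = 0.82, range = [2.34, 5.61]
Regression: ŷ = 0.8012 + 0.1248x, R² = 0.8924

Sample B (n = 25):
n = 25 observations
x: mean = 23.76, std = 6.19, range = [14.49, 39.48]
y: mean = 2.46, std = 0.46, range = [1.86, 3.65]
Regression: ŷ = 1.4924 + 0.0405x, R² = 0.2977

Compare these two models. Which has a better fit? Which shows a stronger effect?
Model A has the better fit (R² = 0.8924 vs 0.2977). Model A shows the stronger effect (|β₁| = 0.1248 vs 0.0405).

Model Comparison:

Fit — compare R²:
- Model A: R² = 0.8924 → 89.24% of variance in crop yield explained
- Model B: R² = 0.2977 → 29.77% of variance in crop yield explained
- 0.8924 > 0.2977 → Model A has the better fit

Strength of effect — compare |β₁|:
- Model A: β₁ = 0.1248 → predicted crop yield rises 0.1248 tons/acre per additional inch of rainfall
- Model B: β₁ = 0.0405 → predicted crop yield rises 0.0405 tons/acre per additional inch of rainfall
- |0.1248| > |0.0405| → Model A shows the stronger marginal effect

Note: A better fit (higher R²) doesn't necessarily mean a more important relationship.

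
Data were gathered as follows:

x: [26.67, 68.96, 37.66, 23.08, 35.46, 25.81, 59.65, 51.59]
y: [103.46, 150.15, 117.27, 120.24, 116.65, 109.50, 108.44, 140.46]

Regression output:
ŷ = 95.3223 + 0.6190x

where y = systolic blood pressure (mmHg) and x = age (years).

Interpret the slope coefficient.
An increase of one year in age is associated with a 0.6190 mmHg increase in predicted blood pressure.

The slope β₁ = 0.6190 gives the rate at which the fitted blood pressure changes with age.

Interpretation:
- Age up by 1 year → predicted blood pressure increases by 0.6190 mmHg
- The effect is assumed constant over the observed range of x (linearity)

(β₀ = 95.3223 is the fitted value at x = 0 and is not part of the slope interpretation.)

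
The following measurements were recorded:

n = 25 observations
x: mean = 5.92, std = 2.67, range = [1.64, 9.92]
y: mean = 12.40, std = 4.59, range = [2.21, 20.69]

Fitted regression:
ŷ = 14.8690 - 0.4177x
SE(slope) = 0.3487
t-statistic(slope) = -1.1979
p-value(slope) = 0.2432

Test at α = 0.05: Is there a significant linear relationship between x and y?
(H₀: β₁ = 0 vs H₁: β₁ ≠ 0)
Since p-value = 0.2432 ≥ α = 0.05, fail to reject H₀ — the slope is not significantly different from 0.

Hypothesis test for the slope coefficient:

H₀: β₁ = 0 (no linear relationship)
H₁: β₁ ≠ 0 (linear relationship exists)

Test statistic: t = β̂₁ / SE(β̂₁) = -0.4177 / 0.3487 = -1.1979

p = 0.2432: how often a slope estimate this far from 0 (in SE units) would arise by chance if β₁ were truly 0.

Decision rule: reject H₀ if p-value < α.
p-value = 0.2432 ≥ α = 0.05 → fail to reject H₀.

There is not sufficient evidence at the 5% significance level to conclude that a linear relationship exists between x and y.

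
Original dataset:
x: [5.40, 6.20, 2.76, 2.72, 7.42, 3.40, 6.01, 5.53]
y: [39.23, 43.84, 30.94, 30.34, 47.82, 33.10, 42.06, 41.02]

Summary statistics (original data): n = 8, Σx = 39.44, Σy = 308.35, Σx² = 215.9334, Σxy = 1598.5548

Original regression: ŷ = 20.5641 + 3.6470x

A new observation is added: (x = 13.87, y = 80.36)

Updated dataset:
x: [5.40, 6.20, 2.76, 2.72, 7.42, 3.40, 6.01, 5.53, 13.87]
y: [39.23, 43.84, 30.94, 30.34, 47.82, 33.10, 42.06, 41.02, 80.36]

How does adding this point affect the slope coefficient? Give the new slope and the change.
Adding the point moves β₁ from 3.6470 to 4.4381, i.e. it increases by 0.7911 (+21.7%).

x = 13.87 lies well outside the original x-range [2.72, 7.42] (x̄ ≈ 4.93), so this observation has high leverage and can move the slope substantially.

Step 1: Update the sums with the new point (n goes from 8 to 9)
Σx  = 39.44 + 13.87 = 53.31
Σy  = 308.35 + 80.36 = 388.71
Σx² = 215.9334 + 13.87² = 215.9334 + 192.3769 = 408.3103
Σxy = 1598.5548 + 13.87×80.36 = 1598.5548 + 1114.5932 = 2713.1480

Step 2: Recompute the slope with b₁ = (nΣxy − ΣxΣy) / (nΣx² − (Σx)²)
Numerator   = 9×2713.1480 − 53.31×388.71 = 24418.3320 − 20722.1301 = 3696.2019
Denominator = 9×408.3103 − 53.31² = 3674.7927 − 2841.9561 = 832.8366
b₁(new) = 3696.2019 / 832.8366 = 4.4381

(Same formula on the original sums: (8×1598.5548 − 39.44×308.35) / (8×215.9334 − 39.44²) = 627.1144 / 171.9536 = 3.6470, matching the given fit.)

Step 3: Change in slope
Δβ₁ = 4.4381 − 3.6470 = +0.7911
Relative change = +0.7911 / 3.6470 × 100% = +21.7%
→ the slope increases when the point is added.

A high-leverage point only changes the slope if it is off the original line; here y = 80.36 is above the original trend, so the slope increases.
In practice: investigate whether it comes from the same population as the rest of the sample; examine leverage (hᵢ) and Cook's distance rather than deleting it automatically.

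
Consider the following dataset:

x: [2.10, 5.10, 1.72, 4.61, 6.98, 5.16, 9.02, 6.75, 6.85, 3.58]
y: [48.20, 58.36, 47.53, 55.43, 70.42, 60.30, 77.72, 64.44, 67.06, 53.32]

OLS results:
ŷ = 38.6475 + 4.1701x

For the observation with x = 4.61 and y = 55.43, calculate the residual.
Residual = -2.4417

The residual is the difference between the actual value and the predicted value:

Residual = y - ŷ

Step 1: Calculate predicted value
ŷ = 38.6475 + 4.1701 × 4.61
ŷ = 57.8717

Step 2: Calculate residual
Residual = 55.43 - 57.8717
Residual = -2.4417

The residual is negative, so the observed y = 55.43 sits below the regression line (the line overestimates it by 2.4417).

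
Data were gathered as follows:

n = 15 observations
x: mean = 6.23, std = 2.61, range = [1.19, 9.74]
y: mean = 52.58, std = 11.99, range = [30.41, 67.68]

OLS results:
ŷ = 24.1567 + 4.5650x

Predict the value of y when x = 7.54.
ŷ = 58.5768

To predict y for x = 7.54, substitute into the regression equation:

ŷ = 24.1567 + 4.5650 × 7.54
ŷ = 24.1567 + 34.4201
ŷ = 58.5768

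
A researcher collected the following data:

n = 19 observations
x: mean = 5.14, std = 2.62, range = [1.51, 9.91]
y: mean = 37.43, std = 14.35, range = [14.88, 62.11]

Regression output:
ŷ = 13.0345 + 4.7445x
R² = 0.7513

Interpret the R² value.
R² = 0.7513 means 75.13% of the variation in y is explained by the linear relationship with x. This indicates a strong fit.

R² = 1 − SS_res/SS_tot compares the residual scatter to the total scatter of y about its mean.

Here R² = 0.7513:
- Explained: 75.13% of the variation in y
- Unexplained (residual): 100% − 75.13% = 24.87%
- Rule of thumb (below 0.3 weak; 0.3 to below 0.7 moderate; 0.7 and above strong) → strong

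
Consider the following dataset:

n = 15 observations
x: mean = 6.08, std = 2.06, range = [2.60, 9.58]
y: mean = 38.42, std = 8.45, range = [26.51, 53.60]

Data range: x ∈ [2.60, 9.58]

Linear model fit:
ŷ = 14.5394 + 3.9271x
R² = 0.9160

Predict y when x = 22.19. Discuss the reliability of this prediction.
ŷ = 101.6817 (extrapolation — x = 22.19 lies outside [2.60, 9.58], so reliability is low).

Prediction calculation:
ŷ = 14.5394 + 3.9271 × 22.19
ŷ = 101.6817

Reliability:
- Data range: x ∈ [2.60, 9.58]
- Prediction point: x = 22.19 is 12.61 units above the observed range → this is EXTRAPOLATION, not interpolation

Why that matters here:
- R² describes fit only over the sampled x values; it says nothing about behaviour beyond them
- The standard error of prediction grows with (x − x̄)², and x = 22.19 is far from x̄ = 6.08

The R² = 0.9160 only validates the fit within [2.60, 9.58]; treat ŷ = 101.6817 with caution.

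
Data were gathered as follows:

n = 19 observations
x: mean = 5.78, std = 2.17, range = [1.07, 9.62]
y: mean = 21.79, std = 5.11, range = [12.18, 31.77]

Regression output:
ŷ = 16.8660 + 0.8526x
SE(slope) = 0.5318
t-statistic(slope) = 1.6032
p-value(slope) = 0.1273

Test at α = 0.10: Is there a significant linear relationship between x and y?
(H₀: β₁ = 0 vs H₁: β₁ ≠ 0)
Since p-value = 0.1273 ≥ α = 0.10, fail to reject H₀ — the slope is not significantly different from 0.

Hypothesis test for the slope coefficient:

H₀: β₁ = 0 (no linear relationship)
H₁: β₁ ≠ 0 (linear relationship exists)

Test statistic: t = β̂₁ / SE(β̂₁) = 0.8526 / 0.5318 = 1.6032

p = 0.1273: how often a slope estimate this far from 0 (in SE units) would arise by chance if β₁ were truly 0.

Decision rule: reject H₀ if p-value < α.
p-value = 0.1273 ≥ α = 0.10 → fail to reject H₀.

There is not sufficient evidence at the 10% significance level to conclude that a linear relationship exists between x and y.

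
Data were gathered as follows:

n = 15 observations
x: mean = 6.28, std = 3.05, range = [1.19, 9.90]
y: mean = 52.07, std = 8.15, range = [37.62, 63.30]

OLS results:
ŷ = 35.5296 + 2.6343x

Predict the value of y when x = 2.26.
ŷ = 41.4831

Plug x = 2.26 into the fitted line:

ŷ = 35.5296 + 2.6343 × 2.26
ŷ = 35.5296 + 5.9535
ŷ = 41.4831

This is a point prediction; actual observations scatter around it by roughly the residual standard deviation.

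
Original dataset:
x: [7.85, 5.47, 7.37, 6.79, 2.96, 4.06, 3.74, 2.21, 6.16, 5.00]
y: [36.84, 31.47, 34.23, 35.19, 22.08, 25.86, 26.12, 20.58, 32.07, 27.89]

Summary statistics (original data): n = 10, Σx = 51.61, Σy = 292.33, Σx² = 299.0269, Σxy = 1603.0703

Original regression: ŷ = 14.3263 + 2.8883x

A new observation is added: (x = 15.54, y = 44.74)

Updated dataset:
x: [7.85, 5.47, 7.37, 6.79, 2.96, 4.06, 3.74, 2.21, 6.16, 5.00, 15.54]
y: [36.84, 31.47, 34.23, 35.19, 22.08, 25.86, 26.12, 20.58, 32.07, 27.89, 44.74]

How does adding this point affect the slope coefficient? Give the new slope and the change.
Adding the point moves β₁ from 2.8883 to 1.8428, i.e. it decreases by 1.0455 (-36.2%).

x = 15.54 lies well outside the original x-range [2.21, 7.85] (x̄ ≈ 5.16), so this observation has high leverage and can move the slope substantially.

Step 1: Update the sums with the new point (n goes from 10 to 11)
Σx  = 51.61 + 15.54 = 67.15
Σy  = 292.33 + 44.74 = 337.07
Σx² = 299.0269 + 15.54² = 299.0269 + 241.4916 = 540.5185
Σxy = 1603.0703 + 15.54×44.74 = 1603.0703 + 695.2596 = 2298.3299

Step 2: Recompute the slope with b₁ = (nΣxy − ΣxΣy) / (nΣx² − (Σx)²)
Numerator   = 11×2298.3299 − 67.15×337.07 = 25281.6289 − 22634.2505 = 2647.3784
Denominator = 11×540.5185 − 67.15² = 5945.7035 − 4509.1225 = 1436.5810
b₁(new) = 2647.3784 / 1436.5810 = 1.8428

(Same formula on the original sums: (10×1603.0703 − 51.61×292.33) / (10×299.0269 − 51.61²) = 943.5517 / 326.6769 = 2.8883, matching the given fit.)

Step 3: Change in slope
Δβ₁ = 1.8428 − 2.8883 = -1.0455
Relative change = -1.0455 / 2.8883 × 100% = -36.2%
→ the slope decreases when the point is added.

A high-leverage point only changes the slope if it is off the original line; here y = 44.74 is below the original trend, so the slope decreases.
In practice: check such a point for data-entry or measurement error; investigate whether it comes from the same population as the rest of the sample.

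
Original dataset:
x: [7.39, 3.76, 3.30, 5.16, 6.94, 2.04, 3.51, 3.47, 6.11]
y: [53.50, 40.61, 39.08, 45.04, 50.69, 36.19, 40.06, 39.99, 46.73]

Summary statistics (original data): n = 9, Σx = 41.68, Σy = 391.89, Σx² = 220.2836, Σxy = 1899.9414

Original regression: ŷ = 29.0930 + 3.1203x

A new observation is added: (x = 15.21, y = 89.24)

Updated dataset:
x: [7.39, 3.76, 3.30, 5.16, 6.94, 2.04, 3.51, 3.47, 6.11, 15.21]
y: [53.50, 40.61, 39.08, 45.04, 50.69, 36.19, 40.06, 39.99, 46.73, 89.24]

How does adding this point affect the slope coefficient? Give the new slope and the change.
Adding the point moves β₁ from 3.1203 to 4.0642, i.e. it increases by 0.9439 (+30.3%).

The new point has HIGH LEVERAGE: x = 15.21 is far from the original mean x̄ = 41.68/9 ≈ 4.63 (original range [2.04, 7.39]).

Step 1: Update the sums with the new point (n goes from 9 to 10)
Σx  = 41.68 + 15.21 = 56.89
Σy  = 391.89 + 89.24 = 481.13
Σx² = 220.2836 + 15.21² = 220.2836 + 231.3441 = 451.6277
Σxy = 1899.9414 + 15.21×89.24 = 1899.9414 + 1357.3404 = 3257.2818

Step 2: Recompute the slope with b₁ = (nΣxy − ΣxΣy) / (nΣx² − (Σx)²)
Numerator   = 10×3257.2818 − 56.89×481.13 = 32572.8180 − 27371.4857 = 5201.3323
Denominator = 10×451.6277 − 56.89² = 4516.2770 − 3236.4721 = 1279.8049
b₁(new) = 5201.3323 / 1279.8049 = 4.0642

(Same formula on the original sums: (9×1899.9414 − 41.68×391.89) / (9×220.2836 − 41.68²) = 765.4974 / 245.3300 = 3.1203, matching the given fit.)

Step 3: Change in slope
Δβ₁ = 4.0642 − 3.1203 = +0.9439
Relative change = +0.9439 / 3.1203 × 100% = +30.3%
→ the slope increases when the point is added.

Because the point sits above the extension of the original line at a high-leverage x, it tilts the fit up.
In practice: examine leverage (hᵢ) and Cook's distance rather than deleting it automatically; refit with and without it and report both if conclusions differ.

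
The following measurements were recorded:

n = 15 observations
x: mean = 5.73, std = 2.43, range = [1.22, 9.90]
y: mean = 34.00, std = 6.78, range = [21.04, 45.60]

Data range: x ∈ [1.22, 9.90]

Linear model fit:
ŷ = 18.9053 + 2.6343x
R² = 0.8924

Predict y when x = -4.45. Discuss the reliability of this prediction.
ŷ = 7.1827 (extrapolation — x = -4.45 lies outside [1.22, 9.90], so reliability is low).

Prediction calculation:
ŷ = 18.9053 + 2.6343 × (-4.45)
ŷ = 7.1827

Reliability:
- Data range: x ∈ [1.22, 9.90]
- Prediction point: x = -4.45 is 5.67 units below the observed range → this is EXTRAPOLATION, not interpolation

Why that matters here:
- R² describes fit only over the sampled x values; it says nothing about behaviour beyond them
- Real relationships often flatten, saturate, or turn nonlinear at extremes
- The linear relationship may not hold outside the observed range

A defensible statement: 'if the linear trend continued to x = -4.45, y would be about 7.1827' — the premise is untested.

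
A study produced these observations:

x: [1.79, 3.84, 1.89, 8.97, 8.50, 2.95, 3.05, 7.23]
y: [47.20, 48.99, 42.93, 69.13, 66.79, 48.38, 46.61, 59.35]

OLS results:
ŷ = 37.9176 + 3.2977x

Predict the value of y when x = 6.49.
ŷ = 59.3197

Plug x = 6.49 into the fitted line:

ŷ = 37.9176 + 3.2977 × 6.49
ŷ = 37.9176 + 21.4021
ŷ = 59.3197

This is a point prediction; actual observations scatter around it by roughly the residual standard deviation.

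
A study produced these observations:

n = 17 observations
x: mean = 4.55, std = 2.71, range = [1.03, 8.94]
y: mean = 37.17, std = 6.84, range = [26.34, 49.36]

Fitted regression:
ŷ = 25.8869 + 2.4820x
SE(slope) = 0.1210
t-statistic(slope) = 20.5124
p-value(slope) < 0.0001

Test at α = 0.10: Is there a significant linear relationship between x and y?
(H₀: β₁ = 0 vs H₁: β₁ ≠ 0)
Reject H₀: p-value < 0.0001 < α = 0.10. The linear relationship is significant at the 10% level.

Hypothesis test for the slope coefficient:

H₀: β₁ = 0 (no linear relationship)
H₁: β₁ ≠ 0 (linear relationship exists)

Test statistic: t = β̂₁ / SE(β̂₁) = 2.4820 / 0.1210 = 20.5124

With df = 15, the two-sided p-value for |t| = 20.5124 is <0.0001.

Decision rule: reject H₀ if p-value < α.
p-value < 0.0001 < α = 0.10 → reject H₀.

There is sufficient evidence at the 10% significance level to conclude that a linear relationship exists between x and y.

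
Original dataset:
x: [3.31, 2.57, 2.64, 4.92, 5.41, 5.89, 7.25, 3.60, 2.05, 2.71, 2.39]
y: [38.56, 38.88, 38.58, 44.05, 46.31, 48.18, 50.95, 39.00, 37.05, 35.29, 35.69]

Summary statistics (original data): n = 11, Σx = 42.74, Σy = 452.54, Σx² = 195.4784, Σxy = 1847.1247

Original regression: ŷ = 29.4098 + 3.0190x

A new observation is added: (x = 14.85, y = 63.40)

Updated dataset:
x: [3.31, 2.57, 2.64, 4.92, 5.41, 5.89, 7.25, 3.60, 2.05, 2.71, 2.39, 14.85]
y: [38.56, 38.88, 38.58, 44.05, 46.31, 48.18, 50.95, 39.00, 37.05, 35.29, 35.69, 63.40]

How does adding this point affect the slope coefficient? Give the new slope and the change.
The slope changes from 3.0190 to 2.2385 (change of -0.7805, or -25.9%).

The new point has HIGH LEVERAGE: x = 14.85 is far from the original mean x̄ = 42.74/11 ≈ 3.89 (original range [2.05, 7.25]).

Step 1: Update the sums with the new point (n goes from 11 to 12)
Σx  = 42.74 + 14.85 = 57.59
Σy  = 452.54 + 63.40 = 515.94
Σx² = 195.4784 + 14.85² = 195.4784 + 220.5225 = 416.0009
Σxy = 1847.1247 + 14.85×63.40 = 1847.1247 + 941.4900 = 2788.6147

Step 2: Recompute the slope with b₁ = (nΣxy − ΣxΣy) / (nΣx² − (Σx)²)
Numerator   = 12×2788.6147 − 57.59×515.94 = 33463.3764 − 29712.9846 = 3750.3918
Denominator = 12×416.0009 − 57.59² = 4992.0108 − 3316.6081 = 1675.4027
b₁(new) = 3750.3918 / 1675.4027 = 2.2385

(Same formula on the original sums: (11×1847.1247 − 42.74×452.54) / (11×195.4784 − 42.74²) = 976.8121 / 323.5548 = 3.0190, matching the given fit.)

Step 3: Change in slope
Δβ₁ = 2.2385 − 3.0190 = -0.7805
Relative change = -0.7805 / 3.0190 × 100% = -25.9%
→ the slope decreases when the point is added.

Because the point sits below the extension of the original line at a high-leverage x, it tilts the fit down.
In practice: check such a point for data-entry or measurement error; examine leverage (hᵢ) and Cook's distance rather than deleting it automatically.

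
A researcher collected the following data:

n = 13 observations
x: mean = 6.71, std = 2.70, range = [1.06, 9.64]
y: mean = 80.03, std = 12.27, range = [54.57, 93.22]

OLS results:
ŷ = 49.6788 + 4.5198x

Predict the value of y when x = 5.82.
ŷ = 75.9840

Plug x = 5.82 into the fitted line:

ŷ = 49.6788 + 4.5198 × 5.82
ŷ = 49.6788 + 26.3052
ŷ = 75.9840

This is a point prediction; actual observations scatter around it by roughly the residual standard deviation.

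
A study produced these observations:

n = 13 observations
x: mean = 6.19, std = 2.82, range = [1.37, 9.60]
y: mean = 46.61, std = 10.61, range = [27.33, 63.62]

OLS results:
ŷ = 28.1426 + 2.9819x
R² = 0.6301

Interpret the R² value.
The model explains 63.01% of the variance in y (R² = 0.6301), leaving 36.99% unexplained; the fit is moderate.

The coefficient of determination R² is the fraction of the total variation in y that the fitted line accounts for.

Here R² = 0.6301:
- Explained: 63.01% of the variation in y
- Unexplained (residual): 100% − 63.01% = 36.99%
- Rule of thumb (below 0.3 weak; 0.3 to below 0.7 moderate; 0.7 and above strong) → moderate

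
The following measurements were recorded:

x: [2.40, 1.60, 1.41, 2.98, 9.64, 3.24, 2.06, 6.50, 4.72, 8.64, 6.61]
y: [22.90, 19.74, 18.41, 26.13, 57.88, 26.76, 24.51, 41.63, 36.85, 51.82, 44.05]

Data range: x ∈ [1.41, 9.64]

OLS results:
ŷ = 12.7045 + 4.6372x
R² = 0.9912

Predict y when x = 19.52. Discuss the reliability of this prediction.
The equation gives ŷ = 103.2226; however x = 19.52 is 9.88 units above the observed range, so this extrapolated value should not be trusted.

Prediction calculation:
ŷ = 12.7045 + 4.6372 × 19.52
ŷ = 103.2226

Reliability:
- Data range: x ∈ [1.41, 9.64]
- Prediction point: x = 19.52 is 9.88 units above the observed range → this is EXTRAPOLATION, not interpolation

Why that matters here:
- R² describes fit only over the sampled x values; it says nothing about behaviour beyond them
- The standard error of prediction grows with (x − x̄)², and x = 19.52 is far from x̄ = 4.53
- The linear relationship may not hold outside the observed range

Report the number if required, but flag clearly that it is an extrapolation.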